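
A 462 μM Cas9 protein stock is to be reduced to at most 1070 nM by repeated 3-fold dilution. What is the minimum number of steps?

6

Need 3ⁿ ≥ 432, so n ≥ log(432)/log(3) = 5.52.
Minimum whole steps: n = 6.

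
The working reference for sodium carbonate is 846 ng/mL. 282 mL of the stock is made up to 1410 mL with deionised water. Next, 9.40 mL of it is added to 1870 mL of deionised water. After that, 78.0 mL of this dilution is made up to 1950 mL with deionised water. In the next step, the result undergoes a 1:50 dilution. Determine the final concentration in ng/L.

0.677 ng/L

Overall dilution factor = 5 × 199.9 × 25 × 50 = 1.25 × 10⁶.
846 ng/mL / 1.25 × 10⁶ = 6.77 × 10⁻⁴ ng/mL = 0.677 ng/L.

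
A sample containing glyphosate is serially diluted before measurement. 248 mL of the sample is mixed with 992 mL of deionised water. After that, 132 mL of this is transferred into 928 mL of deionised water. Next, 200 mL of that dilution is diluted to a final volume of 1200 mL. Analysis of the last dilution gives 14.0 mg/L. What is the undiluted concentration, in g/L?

3.37 g/L

Overall dilution factor = 5 × 8.030 × 6 = 241.
Original = 14.0 mg/L × 241 = 3373 mg/L = 3.37 g/L.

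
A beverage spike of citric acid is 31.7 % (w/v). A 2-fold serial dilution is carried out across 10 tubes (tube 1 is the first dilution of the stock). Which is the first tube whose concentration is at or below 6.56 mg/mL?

tube 6

Tube n has concentration 31.7 % (w/v) / 2ⁿ.
Need 2ⁿ ≥ 31.7 % (w/v) / 6.56 mg/mL = 48.3, so n ≥ 5.59.
First such tube: n = 6.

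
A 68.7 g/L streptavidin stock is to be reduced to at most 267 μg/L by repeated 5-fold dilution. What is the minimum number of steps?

8

Need 5ⁿ ≥ 2.57 × 10⁵, so n ≥ log(2.57 × 10⁵)/log(5) = 7.74.
Minimum whole steps: n = 8.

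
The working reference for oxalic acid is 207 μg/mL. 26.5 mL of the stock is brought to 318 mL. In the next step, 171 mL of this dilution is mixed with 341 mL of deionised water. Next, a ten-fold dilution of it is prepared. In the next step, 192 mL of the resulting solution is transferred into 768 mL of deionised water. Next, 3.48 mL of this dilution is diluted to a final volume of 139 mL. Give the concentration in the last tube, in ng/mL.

2.88 ng/mL

Overall dilution factor = 12 × 2.994 × 10 × 5 × 39.94 = 7.18 × 10⁴.
207 μg/mL / 7.18 × 10⁴ = 2.88 × 10⁻³ μg/mL = 2.88 ng/mL.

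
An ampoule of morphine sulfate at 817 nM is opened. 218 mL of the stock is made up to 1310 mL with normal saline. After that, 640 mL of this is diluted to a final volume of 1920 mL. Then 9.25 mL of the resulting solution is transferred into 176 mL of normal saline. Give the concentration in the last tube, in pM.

2260 pM

Overall dilution factor = 6.009 × 3 × 20.03 = 361.
817 nM / 361 = 2.26 nM = 2260 pM.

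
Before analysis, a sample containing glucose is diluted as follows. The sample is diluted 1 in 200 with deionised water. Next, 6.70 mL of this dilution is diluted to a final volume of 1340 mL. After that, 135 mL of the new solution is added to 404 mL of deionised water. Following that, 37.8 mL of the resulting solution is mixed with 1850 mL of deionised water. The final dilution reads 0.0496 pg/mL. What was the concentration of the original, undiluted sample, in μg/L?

396 μg/L

Overall dilution factor = 200 × 200 × 3.993 × 49.94 = 7.98 × 10⁶.
Original = 0.0496 pg/mL × 7.98 × 10⁶ = 3.96 × 10⁵ pg/mL = 396 μg/L.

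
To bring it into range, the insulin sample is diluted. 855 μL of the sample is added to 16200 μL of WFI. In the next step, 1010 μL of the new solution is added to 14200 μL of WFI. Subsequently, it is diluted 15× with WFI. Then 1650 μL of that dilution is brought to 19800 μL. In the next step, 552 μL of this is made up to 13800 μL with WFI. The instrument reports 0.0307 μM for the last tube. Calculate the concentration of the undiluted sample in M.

Overall dilution factor = 19.95 × 15.06 × 15 × 12 × 25 = 1.35 × 10⁶.
Original = 0.0307 μM × 1.35 × 10⁶ = 4.15 × 10⁴ μM = 0.0415 M.

0.0415 M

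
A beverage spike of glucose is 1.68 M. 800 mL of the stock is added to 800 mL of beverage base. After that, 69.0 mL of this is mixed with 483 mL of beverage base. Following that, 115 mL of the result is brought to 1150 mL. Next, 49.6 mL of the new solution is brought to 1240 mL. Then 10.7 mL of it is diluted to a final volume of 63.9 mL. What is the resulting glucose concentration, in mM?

0.0703 mM

Overall dilution factor = 2 × 8 × 10 × 25 × 5.972 = 2.39 × 10⁴.
1.68 M / 2.39 × 10⁴ = 7.03 × 10⁻⁵ M = 0.0703 mM.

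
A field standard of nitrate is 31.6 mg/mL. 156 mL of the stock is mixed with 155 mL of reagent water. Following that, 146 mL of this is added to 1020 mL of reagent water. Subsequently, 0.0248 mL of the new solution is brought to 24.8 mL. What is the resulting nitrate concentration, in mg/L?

1.98 mg/L

Overall dilution factor = 1.994 × 7.986 × 1000 = 1.59 × 10⁴.
31.6 mg/mL / 1.59 × 10⁴ = 1.98 × 10⁻³ mg/mL = 1.98 mg/L.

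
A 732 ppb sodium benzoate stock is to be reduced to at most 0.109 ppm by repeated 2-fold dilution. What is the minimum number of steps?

Need 2ⁿ ≥ 6.72, so n ≥ log(6.72)/log(2) = 2.75.
Minimum whole steps: n = 3.

3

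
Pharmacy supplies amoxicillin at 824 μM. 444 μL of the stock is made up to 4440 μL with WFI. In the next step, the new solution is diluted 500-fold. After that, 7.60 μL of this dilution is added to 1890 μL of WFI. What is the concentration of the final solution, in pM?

Overall dilution factor = 10 × 500 × 249.7 = 1.25 × 10⁶.
824 μM / 1.25 × 10⁶ = 6.60 × 10⁻⁴ μM = 660 pM.

660 pM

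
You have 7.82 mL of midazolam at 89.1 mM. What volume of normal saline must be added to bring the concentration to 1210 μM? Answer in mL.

1210 μM = 1.21 mM.
V₂ = C₁V₁/C₂ = 89.1 × 7.82 / 1.21 = 576 mL.
Diluent to add = V₂ − V₁ = 576 − 7.82 = 568 mL.

568 mL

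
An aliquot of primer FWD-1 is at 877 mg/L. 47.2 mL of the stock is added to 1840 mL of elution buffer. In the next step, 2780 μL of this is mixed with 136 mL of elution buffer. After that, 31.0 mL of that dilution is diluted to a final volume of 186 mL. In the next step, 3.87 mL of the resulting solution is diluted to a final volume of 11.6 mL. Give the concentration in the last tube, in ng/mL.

Overall dilution factor = 39.98 × 49.92 × 6 × 2.997 = 3.59 × 10⁴.
877 mg/L / 3.59 × 10⁴ = 0.0244 mg/L = 24.4 ng/mL.

24.4 ng/mL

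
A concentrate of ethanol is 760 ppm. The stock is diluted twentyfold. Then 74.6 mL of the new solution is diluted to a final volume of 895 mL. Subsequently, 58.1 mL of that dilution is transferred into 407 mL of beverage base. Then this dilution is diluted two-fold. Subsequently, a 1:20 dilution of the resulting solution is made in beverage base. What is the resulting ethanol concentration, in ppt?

9890 ppt

Overall dilution factor = 20 × 12.00 × 8.005 × 2 × 20 = 7.68 × 10⁴.
760 ppm / 7.68 × 10⁴ = 9.89 × 10⁻³ ppm = 9890 ppt.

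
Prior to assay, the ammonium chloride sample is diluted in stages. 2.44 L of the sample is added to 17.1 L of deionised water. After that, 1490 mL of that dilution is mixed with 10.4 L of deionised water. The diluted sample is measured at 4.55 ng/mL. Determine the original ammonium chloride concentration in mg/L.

Overall dilution factor = 8.008 × 7.980 = 63.9.
Original = 4.55 ng/mL × 63.9 = 291 ng/mL = 0.291 mg/L.

0.291 mg/L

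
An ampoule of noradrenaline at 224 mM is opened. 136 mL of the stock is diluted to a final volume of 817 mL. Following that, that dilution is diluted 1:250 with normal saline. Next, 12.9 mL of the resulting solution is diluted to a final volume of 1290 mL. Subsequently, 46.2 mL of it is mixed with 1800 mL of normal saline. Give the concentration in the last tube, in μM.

0.0373 μM

Overall dilution factor = 6.007 × 250 × 100 × 39.96 = 6.00 × 10⁶.
224 mM / 6.00 × 10⁶ = 3.73 × 10⁻⁵ mM = 0.0373 μM.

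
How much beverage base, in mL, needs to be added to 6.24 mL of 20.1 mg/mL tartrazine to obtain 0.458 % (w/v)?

21.1 mL

0.458 % (w/v) = 4.58 mg/mL.
V₂ = C₁V₁/C₂ = 20.1 × 6.24 / 4.58 = 27.4 mL.
Diluent to add = V₂ − V₁ = 27.4 − 6.24 = 21.1 mL.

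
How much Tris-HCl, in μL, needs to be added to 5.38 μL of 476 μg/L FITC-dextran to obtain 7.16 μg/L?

352 μL

V₂ = C₁V₁/C₂ = 476 × 5.38 / 7.16 = 358 μL.
Diluent to add = V₂ − V₁ = 358 − 5.38 = 352 μL.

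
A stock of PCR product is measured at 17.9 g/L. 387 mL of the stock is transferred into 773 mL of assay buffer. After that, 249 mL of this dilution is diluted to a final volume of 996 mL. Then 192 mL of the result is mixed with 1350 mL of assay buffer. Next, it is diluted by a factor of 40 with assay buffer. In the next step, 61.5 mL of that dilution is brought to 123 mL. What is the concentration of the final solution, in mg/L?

Overall dilution factor = 2.997 × 4 × 8.031 × 40 × 2 = 7703.
17.9 g/L / 7703 = 2.32 × 10⁻³ g/L = 2.32 mg/L.

2.32 mg/L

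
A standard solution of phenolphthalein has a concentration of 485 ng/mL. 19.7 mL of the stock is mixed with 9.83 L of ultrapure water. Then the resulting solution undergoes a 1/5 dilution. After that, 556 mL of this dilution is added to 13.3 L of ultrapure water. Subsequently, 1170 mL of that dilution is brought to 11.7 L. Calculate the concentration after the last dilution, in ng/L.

Overall dilution factor = 500.0 × 5 × 24.92 × 10 = 6.23 × 10⁵.
485 ng/mL / 6.23 × 10⁵ = 7.78 × 10⁻⁴ ng/mL = 0.778 ng/L.

0.778 ng/L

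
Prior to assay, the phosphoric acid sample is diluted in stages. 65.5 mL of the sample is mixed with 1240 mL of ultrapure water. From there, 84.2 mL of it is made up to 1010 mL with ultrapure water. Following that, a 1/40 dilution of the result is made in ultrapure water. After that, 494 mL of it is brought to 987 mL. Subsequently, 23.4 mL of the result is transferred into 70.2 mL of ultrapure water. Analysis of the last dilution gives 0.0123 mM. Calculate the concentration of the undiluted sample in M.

Overall dilution factor = 19.93 × 12.00 × 40 × 1.998 × 4 = 7.64 × 10⁴.
Original = 0.0123 mM × 7.64 × 10⁴ = 940 mM = 0.940 M.

0.940 M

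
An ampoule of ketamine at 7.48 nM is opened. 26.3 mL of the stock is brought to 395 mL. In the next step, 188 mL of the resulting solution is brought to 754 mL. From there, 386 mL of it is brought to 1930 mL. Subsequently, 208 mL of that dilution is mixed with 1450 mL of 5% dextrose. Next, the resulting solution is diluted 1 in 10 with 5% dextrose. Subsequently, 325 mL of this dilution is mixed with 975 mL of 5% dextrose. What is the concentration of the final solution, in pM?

Overall dilution factor = 15.02 × 4.011 × 5 × 7.971 × 10 × 4 = 9.60 × 10⁴.
7.48 nM / 9.60 × 10⁴ = 7.79 × 10⁻⁵ nM = 0.0779 pM.

0.0779 pM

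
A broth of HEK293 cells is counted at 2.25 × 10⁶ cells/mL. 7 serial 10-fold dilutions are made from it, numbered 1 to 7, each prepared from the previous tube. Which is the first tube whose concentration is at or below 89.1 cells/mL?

Tube n has concentration 2.25 × 10⁶ cells/mL / 10ⁿ.
Need 10ⁿ ≥ 2.25 × 10⁶ cells/mL / 89.1 cells/mL = 2.53 × 10⁴, so n ≥ 4.40.
First such tube: n = 5.

tube 5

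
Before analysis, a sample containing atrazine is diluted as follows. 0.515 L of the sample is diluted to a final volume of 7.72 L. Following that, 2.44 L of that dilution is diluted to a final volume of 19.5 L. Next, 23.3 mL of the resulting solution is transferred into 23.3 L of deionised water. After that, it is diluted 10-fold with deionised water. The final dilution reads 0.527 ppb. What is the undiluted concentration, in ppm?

Overall dilution factor = 14.99 × 7.992 × 1001 × 10 = 1.20 × 10⁶.
Original = 0.527 ppb × 1.20 × 10⁶ = 6.32 × 10⁵ ppb = 632 ppm.

632 ppm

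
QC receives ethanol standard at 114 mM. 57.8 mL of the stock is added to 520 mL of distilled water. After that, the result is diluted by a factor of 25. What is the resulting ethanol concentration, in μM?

Overall dilution factor = 9.997 × 25 = 250.
114 mM / 250 = 0.456 mM = 456 μM.

456 μM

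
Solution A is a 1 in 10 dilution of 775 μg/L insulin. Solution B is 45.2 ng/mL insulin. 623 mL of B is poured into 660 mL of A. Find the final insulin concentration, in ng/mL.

61.8 ng/mL

C_A = 775 μg/L / 10 = 77.5 μg/L.
C_B = 45.2 ng/mL = 45.2 μg/L.
C_mix = (C_A·V_A + C_B·V_B)/(V_A + V_B) = (77.5×660 + 45.2×623) / 1283 = 61.8 μg/L = 61.8 ng/mL.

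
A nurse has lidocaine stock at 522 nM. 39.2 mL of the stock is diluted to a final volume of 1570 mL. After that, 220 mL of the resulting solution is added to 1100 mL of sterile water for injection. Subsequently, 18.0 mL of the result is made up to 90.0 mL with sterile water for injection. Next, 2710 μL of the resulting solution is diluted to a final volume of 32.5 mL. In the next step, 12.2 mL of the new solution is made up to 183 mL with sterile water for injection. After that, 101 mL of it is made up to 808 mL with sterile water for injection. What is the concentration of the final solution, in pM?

0.302 pM

Overall dilution factor = 40.05 × 6 × 5 × 11.99 × 15 × 8 = 1.73 × 10⁶.
522 nM / 1.73 × 10⁶ = 3.02 × 10⁻⁴ nM = 0.302 pM.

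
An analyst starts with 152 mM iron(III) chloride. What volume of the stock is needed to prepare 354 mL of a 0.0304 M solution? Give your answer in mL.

70.8 mL

0.0304 M = 30.4 mM.
V₁ = C₂V₂/C₁ = 30.4 × 354 / 152 = 70.8 mL.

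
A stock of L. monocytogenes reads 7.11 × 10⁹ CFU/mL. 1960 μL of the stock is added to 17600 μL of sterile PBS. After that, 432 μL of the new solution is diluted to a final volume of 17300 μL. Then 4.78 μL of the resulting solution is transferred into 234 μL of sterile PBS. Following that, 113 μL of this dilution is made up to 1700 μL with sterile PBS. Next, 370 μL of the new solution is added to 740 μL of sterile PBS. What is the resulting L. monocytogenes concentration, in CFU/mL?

Overall dilution factor = 9.980 × 40.05 × 49.95 × 15.04 × 3 = 9.01 × 10⁵.
7.11 × 10⁹ CFU/mL / 9.01 × 10⁵ = 7890 CFU/mL.

7890 CFU/mL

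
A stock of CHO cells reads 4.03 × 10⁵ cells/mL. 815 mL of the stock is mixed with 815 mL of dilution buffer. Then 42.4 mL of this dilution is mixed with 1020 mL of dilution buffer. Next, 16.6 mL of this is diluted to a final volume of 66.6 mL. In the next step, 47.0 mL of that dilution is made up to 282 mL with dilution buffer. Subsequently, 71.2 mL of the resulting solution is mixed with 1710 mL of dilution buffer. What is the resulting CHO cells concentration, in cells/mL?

Overall dilution factor = 2 × 25.06 × 4.012 × 6 × 25.02 = 3.02 × 10⁴.
4.03 × 10⁵ cells/mL / 3.02 × 10⁴ = 13.4 cells/mL.

13.4 cells/mL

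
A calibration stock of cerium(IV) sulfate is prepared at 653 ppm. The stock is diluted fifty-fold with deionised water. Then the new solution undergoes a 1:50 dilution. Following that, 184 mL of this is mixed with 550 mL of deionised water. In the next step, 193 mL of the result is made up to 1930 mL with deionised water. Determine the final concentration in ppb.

6.55 ppb

Overall dilution factor = 50 × 50 × 3.989 × 10 = 9.97 × 10⁴.
653 ppm / 9.97 × 10⁴ = 6.55 × 10⁻³ ppm = 6.55 ppb.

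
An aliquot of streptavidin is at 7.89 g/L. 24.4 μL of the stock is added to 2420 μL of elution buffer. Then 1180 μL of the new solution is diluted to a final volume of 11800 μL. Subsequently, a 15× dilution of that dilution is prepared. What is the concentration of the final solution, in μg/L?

Overall dilution factor = 100.2 × 10 × 15 = 1.50 × 10⁴.
7.89 g/L / 1.50 × 10⁴ = 5.25 × 10⁻⁴ g/L = 525 μg/L.

525 μg/L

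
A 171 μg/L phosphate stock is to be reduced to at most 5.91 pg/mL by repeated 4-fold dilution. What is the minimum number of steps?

8

Need 4ⁿ ≥ 2.89 × 10⁴, so n ≥ log(2.89 × 10⁴)/log(4) = 7.41.
Minimum whole steps: n = 8.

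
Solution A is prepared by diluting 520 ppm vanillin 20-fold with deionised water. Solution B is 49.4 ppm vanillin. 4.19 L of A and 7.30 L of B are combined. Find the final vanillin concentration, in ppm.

C_A = 520 ppm / 20 = 26.0 ppm.
C_mix = (C_A·V_A + C_B·V_B)/(V_A + V_B) = (26.0×4.19 + 49.4×7.30) / 11.49 = 40.9 ppm.

40.9 ppm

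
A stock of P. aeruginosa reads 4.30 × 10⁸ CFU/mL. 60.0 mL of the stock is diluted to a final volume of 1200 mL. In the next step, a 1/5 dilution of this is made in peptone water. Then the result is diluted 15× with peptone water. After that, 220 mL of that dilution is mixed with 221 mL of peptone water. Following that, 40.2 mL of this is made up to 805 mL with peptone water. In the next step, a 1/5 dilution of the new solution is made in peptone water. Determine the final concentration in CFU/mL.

Overall dilution factor = 20 × 5 × 15 × 2.005 × 20.02 × 5 = 3.01 × 10⁵.
4.30 × 10⁸ CFU/mL / 3.01 × 10⁵ = 1430 CFU/mL.

1430 CFU/mL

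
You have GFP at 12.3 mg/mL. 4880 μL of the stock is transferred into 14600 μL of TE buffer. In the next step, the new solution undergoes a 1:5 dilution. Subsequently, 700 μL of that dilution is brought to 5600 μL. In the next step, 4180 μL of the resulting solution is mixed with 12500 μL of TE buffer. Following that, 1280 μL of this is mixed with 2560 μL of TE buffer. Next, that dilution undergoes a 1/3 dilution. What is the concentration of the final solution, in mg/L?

2.14 mg/L

Overall dilution factor = 3.992 × 5 × 8 × 3.990 × 3 × 3 = 5734.
12.3 mg/mL / 5734 = 2.14 × 10⁻³ mg/mL = 2.14 mg/L.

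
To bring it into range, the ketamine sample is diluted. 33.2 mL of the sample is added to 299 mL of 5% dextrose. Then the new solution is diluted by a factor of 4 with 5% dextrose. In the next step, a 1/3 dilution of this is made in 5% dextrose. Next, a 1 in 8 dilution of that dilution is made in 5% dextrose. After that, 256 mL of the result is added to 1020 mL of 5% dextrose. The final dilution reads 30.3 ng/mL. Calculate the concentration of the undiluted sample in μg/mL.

145 μg/mL

Overall dilution factor = 10.01 × 4 × 3 × 8 × 4.984 = 4788.
Original = 30.3 ng/mL × 4788 = 1.45 × 10⁵ ng/mL = 145 μg/mL.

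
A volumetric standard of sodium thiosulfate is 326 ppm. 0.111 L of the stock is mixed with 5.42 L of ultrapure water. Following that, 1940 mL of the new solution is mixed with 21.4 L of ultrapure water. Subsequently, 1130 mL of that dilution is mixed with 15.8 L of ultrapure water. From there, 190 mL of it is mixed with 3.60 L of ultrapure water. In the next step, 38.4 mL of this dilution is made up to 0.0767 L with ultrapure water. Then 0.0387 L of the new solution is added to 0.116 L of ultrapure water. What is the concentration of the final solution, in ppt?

Overall dilution factor = 49.83 × 12.03 × 14.98 × 19.95 × 1.997 × 3.997 = 1.43 × 10⁶.
326 ppm / 1.43 × 10⁶ = 2.28 × 10⁻⁴ ppm = 228 ppt.

228 ppt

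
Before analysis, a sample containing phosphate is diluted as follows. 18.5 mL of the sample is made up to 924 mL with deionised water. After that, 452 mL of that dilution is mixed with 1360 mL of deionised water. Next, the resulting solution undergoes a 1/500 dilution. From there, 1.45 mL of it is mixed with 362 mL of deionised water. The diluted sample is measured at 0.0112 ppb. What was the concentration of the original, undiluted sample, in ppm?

281 ppm

Overall dilution factor = 49.95 × 4.009 × 500 × 250.7 = 2.51 × 10⁷.
Original = 0.0112 ppb × 2.51 × 10⁷ = 2.81 × 10⁵ ppb = 281 ppm.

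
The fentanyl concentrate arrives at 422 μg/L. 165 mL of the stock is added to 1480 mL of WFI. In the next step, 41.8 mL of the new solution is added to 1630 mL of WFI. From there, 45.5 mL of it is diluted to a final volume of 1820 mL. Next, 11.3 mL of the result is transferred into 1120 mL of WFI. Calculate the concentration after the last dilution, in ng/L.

Overall dilution factor = 9.970 × 40.00 × 40 × 100.1 = 1.60 × 10⁶.
422 μg/L / 1.60 × 10⁶ = 2.64 × 10⁻⁴ μg/L = 0.264 ng/L.

0.264 ng/L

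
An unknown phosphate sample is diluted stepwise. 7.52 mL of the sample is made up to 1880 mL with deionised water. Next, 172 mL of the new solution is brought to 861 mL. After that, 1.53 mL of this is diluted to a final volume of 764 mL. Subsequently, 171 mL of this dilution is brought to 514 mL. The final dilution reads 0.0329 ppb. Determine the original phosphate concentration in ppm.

61.8 ppm

Overall dilution factor = 250 × 5.006 × 499.3 × 3.006 = 1.88 × 10⁶.
Original = 0.0329 ppb × 1.88 × 10⁶ = 6.18 × 10⁴ ppb = 61.8 ppm.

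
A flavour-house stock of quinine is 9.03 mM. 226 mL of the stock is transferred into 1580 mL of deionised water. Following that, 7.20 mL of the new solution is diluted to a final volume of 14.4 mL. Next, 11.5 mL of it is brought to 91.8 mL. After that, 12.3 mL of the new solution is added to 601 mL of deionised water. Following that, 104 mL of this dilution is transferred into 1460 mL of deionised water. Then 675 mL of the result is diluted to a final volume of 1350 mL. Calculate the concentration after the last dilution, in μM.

Overall dilution factor = 7.991 × 2 × 7.983 × 49.86 × 15.04 × 2 = 1.91 × 10⁵.
9.03 mM / 1.91 × 10⁵ = 4.72 × 10⁻⁵ mM = 0.0472 μM.

0.0472 μM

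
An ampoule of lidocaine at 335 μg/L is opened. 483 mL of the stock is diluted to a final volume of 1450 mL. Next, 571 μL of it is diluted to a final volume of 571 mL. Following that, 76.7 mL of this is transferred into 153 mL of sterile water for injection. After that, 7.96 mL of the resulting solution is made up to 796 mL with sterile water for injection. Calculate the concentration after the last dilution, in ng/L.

0.373 ng/L

Overall dilution factor = 3.002 × 1000 × 2.995 × 100 = 8.99 × 10⁵.
335 μg/L / 8.99 × 10⁵ = 3.73 × 10⁻⁴ μg/L = 0.373 ng/L.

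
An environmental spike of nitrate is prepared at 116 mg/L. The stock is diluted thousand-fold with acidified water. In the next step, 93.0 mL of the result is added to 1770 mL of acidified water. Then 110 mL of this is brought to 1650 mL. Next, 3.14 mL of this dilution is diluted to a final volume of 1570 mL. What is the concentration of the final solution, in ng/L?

0.772 ng/L

Overall dilution factor = 1000 × 20.03 × 15 × 500 = 1.50 × 10⁸.
116 mg/L / 1.50 × 10⁸ = 7.72 × 10⁻⁷ mg/L = 0.772 ng/L.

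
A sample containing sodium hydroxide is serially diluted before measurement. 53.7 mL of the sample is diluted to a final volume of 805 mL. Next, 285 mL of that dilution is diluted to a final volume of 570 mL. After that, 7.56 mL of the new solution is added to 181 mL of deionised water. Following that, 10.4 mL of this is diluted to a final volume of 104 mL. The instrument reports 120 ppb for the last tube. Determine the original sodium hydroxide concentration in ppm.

Overall dilution factor = 14.99 × 2 × 24.94 × 10 = 7478.
Original = 120 ppb × 7478 = 8.97 × 10⁵ ppb = 897 ppm.

897 ppm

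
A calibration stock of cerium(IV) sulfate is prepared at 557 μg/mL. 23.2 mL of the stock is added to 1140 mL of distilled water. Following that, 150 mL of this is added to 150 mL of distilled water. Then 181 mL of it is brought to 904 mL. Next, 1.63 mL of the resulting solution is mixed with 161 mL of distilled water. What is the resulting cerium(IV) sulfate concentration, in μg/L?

Overall dilution factor = 50.14 × 2 × 4.994 × 99.77 = 5.00 × 10⁴.
557 μg/mL / 5.00 × 10⁴ = 0.0111 μg/mL = 11.1 μg/L.

11.1 μg/L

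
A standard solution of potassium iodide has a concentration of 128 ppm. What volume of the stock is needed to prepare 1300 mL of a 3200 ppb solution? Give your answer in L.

0.0325 L

3200 ppb = 3.20 ppm.
V₁ = C₂V₂/C₁ = 3.20 × 1300 / 128 = 32.5 mL = 0.0325 L.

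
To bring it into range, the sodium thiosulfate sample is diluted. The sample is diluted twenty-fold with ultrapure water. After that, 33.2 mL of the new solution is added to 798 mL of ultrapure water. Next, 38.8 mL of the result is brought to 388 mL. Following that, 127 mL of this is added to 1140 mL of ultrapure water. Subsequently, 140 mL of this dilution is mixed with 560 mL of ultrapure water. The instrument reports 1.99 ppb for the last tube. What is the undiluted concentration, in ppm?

497 ppm

Overall dilution factor = 20 × 25.04 × 10 × 9.976 × 5 = 2.50 × 10⁵.
Original = 1.99 ppb × 2.50 × 10⁵ = 4.97 × 10⁵ ppb = 497 ppm.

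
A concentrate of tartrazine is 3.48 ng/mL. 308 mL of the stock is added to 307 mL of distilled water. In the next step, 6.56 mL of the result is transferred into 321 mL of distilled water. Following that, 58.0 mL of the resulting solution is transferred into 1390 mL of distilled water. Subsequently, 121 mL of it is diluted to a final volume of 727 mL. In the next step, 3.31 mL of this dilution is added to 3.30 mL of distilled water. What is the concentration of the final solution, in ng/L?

0.117 ng/L

Overall dilution factor = 1.997 × 49.93 × 24.97 × 6.008 × 1.997 = 2.99 × 10⁴.
3.48 ng/mL / 2.99 × 10⁴ = 1.17 × 10⁻⁴ ng/mL = 0.117 ng/L.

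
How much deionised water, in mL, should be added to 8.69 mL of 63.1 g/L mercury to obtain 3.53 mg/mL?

147 mL

3.53 mg/mL = 3.53 g/L.
V₂ = C₁V₁/C₂ = 63.1 × 8.69 / 3.53 = 155 mL.
Diluent to add = V₂ − V₁ = 155 − 8.69 = 147 mL.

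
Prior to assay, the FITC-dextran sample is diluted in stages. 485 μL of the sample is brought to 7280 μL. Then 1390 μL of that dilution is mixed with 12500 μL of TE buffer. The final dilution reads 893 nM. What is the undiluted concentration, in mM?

Overall dilution factor = 15.01 × 9.993 = 150.
Original = 893 nM × 150 = 1.34 × 10⁵ nM = 0.134 mM.

0.134 mM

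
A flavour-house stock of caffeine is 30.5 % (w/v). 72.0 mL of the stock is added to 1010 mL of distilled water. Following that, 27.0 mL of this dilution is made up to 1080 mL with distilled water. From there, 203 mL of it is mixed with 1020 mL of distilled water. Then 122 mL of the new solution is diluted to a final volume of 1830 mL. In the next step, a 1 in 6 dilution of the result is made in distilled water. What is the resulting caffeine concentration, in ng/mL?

936 ng/mL

Overall dilution factor = 15.03 × 40 × 6.025 × 15 × 6 = 3.26 × 10⁵.
30.5 % (w/v) / 3.26 × 10⁵ = 9.36 × 10⁻⁵ % (w/v) = 936 ng/mL.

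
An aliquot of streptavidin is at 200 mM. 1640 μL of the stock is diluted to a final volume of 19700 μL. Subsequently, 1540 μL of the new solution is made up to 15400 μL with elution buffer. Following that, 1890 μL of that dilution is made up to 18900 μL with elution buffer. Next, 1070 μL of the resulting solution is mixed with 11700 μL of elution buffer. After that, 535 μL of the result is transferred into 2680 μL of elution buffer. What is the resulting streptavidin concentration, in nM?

Overall dilution factor = 12.01 × 10 × 10 × 11.93 × 6.009 = 8.62 × 10⁴.
200 mM / 8.62 × 10⁴ = 2.32 × 10⁻³ mM = 2320 nM.

2320 nM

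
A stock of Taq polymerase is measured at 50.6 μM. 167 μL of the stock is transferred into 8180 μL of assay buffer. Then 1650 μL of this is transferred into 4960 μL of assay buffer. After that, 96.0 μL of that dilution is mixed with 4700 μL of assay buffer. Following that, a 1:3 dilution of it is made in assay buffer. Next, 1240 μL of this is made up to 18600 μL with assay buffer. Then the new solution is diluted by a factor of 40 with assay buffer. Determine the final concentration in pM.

2.81 pM

Overall dilution factor = 49.98 × 4.006 × 49.96 × 3 × 15 × 40 = 1.80 × 10⁷.
50.6 μM / 1.80 × 10⁷ = 2.81 × 10⁻⁶ μM = 2.81 pM.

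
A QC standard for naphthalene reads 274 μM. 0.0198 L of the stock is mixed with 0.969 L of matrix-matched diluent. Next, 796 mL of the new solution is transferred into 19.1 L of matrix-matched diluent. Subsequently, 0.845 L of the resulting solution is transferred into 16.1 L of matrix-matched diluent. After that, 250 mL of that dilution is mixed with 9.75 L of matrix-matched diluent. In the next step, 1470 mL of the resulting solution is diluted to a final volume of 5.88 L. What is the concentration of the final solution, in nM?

Overall dilution factor = 49.94 × 24.99 × 20.05 × 40 × 4 = 4.00 × 10⁶.
274 μM / 4.00 × 10⁶ = 6.84 × 10⁻⁵ μM = 0.0684 nM.

0.0684 nM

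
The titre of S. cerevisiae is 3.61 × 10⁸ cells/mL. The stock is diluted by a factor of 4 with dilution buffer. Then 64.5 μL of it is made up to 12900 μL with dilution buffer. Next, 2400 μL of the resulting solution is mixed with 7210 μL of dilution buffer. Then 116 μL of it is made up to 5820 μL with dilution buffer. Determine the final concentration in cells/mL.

2250 cells/mL

Overall dilution factor = 4 × 200 × 4.004 × 50.17 = 1.61 × 10⁵.
3.61 × 10⁸ cells/mL / 1.61 × 10⁵ = 2250 cells/mL.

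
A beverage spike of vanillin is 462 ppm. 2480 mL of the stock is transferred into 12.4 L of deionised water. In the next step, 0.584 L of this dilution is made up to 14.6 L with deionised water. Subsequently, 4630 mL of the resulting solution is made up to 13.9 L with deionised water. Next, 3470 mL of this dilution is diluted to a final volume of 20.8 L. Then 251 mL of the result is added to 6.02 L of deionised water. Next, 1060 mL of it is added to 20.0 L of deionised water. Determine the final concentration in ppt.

Overall dilution factor = 6 × 25 × 3.002 × 5.994 × 24.98 × 19.87 = 1.34 × 10⁶.
462 ppm / 1.34 × 10⁶ = 3.45 × 10⁻⁴ ppm = 345 ppt.

345 ppt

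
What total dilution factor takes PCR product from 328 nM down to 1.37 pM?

Factor = C₀/C_target = 328 nM / 1.37 pM = 2.39 × 10⁵.

2.39 × 10⁵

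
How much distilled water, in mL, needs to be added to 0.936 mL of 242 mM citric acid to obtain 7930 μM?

27.6 mL

7930 μM = 7.93 mM.
V₂ = C₁V₁/C₂ = 242 × 0.936 / 7.93 = 28.6 mL.
Diluent to add = V₂ − V₁ = 28.6 − 0.936 = 27.6 mL.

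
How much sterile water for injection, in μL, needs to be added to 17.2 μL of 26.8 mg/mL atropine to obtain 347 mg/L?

1310 μL

347 mg/L = 0.347 mg/mL.
V₂ = C₁V₁/C₂ = 26.8 × 17.2 / 0.347 = 1328 μL.
Diluent to add = V₂ − V₁ = 1328 − 17.2 = 1310 μL.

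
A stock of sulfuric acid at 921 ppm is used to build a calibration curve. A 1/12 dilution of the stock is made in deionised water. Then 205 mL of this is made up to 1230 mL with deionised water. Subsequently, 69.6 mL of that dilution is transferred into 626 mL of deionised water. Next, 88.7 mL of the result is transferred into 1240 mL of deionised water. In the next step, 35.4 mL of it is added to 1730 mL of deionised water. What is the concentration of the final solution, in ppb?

1.71 ppb

Overall dilution factor = 12 × 6 × 9.994 × 14.98 × 49.87 = 5.38 × 10⁵.
921 ppm / 5.38 × 10⁵ = 1.71 × 10⁻³ ppm = 1.71 ppb.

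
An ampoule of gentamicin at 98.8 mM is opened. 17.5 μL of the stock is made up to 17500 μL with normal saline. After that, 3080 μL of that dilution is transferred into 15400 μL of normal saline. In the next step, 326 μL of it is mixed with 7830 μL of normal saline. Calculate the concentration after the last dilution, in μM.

Overall dilution factor = 1000 × 6 × 25.02 = 1.50 × 10⁵.
98.8 mM / 1.50 × 10⁵ = 6.58 × 10⁻⁴ mM = 0.658 μM.

0.658 μM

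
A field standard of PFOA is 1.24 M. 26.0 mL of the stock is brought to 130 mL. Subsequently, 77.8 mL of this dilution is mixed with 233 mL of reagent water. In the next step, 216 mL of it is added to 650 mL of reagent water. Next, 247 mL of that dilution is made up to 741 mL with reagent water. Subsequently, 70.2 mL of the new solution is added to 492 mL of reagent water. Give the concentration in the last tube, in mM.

0.644 mM

Overall dilution factor = 5 × 3.995 × 4.009 × 3 × 8.009 = 1924.
1.24 M / 1924 = 6.44 × 10⁻⁴ M = 0.644 mM.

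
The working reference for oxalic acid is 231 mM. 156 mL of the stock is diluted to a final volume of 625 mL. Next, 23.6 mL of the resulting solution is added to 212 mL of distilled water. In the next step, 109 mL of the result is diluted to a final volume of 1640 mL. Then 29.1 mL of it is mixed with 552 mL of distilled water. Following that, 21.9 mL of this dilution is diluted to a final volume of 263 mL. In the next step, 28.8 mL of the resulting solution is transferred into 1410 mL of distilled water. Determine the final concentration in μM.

0.0320 μM

Overall dilution factor = 4.006 × 9.983 × 15.05 × 19.97 × 12.01 × 49.96 = 7.21 × 10⁶.
231 mM / 7.21 × 10⁶ = 3.20 × 10⁻⁵ mM = 0.0320 μM.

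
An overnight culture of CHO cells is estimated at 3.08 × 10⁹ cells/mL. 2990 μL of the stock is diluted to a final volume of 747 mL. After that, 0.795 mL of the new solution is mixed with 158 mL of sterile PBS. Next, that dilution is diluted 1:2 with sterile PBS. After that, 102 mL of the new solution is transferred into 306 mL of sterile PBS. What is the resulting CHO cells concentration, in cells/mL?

7720 cells/mL

Overall dilution factor = 249.8 × 199.7 × 2 × 4 = 3.99 × 10⁵.
3.08 × 10⁹ cells/mL / 3.99 × 10⁵ = 7720 cells/mL.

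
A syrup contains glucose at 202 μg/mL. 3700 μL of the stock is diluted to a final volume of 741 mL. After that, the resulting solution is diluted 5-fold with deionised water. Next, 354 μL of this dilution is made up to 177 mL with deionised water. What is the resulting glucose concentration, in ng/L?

403 ng/L

Overall dilution factor = 200.3 × 5 × 500 = 5.01 × 10⁵.
202 μg/mL / 5.01 × 10⁵ = 4.03 × 10⁻⁴ μg/mL = 403 ng/L.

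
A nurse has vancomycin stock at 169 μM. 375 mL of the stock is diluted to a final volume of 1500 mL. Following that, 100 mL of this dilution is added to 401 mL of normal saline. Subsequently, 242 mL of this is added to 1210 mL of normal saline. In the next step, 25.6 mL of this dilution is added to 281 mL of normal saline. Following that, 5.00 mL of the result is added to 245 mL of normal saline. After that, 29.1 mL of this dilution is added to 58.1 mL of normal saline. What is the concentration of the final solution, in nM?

Overall dilution factor = 4 × 5.010 × 6 × 11.98 × 50 × 2.997 = 2.16 × 10⁵.
169 μM / 2.16 × 10⁵ = 7.83 × 10⁻⁴ μM = 0.783 nM.

0.783 nM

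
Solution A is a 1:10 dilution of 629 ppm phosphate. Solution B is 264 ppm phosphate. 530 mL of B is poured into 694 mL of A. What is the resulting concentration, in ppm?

150 ppm

C_A = 629 ppm / 10 = 62.9 ppm.
C_mix = (C_A·V_A + C_B·V_B)/(V_A + V_B) = (62.9×694 + 264×530) / 1224 = 150 ppm.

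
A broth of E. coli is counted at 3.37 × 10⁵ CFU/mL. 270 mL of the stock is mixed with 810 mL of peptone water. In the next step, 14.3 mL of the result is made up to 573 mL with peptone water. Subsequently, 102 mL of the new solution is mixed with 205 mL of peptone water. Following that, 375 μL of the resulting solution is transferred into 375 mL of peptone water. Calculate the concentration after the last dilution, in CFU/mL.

0.698 CFU/mL

Overall dilution factor = 4 × 40.07 × 3.010 × 1001 = 4.83 × 10⁵.
3.37 × 10⁵ CFU/mL / 4.83 × 10⁵ = 0.698 CFU/mL.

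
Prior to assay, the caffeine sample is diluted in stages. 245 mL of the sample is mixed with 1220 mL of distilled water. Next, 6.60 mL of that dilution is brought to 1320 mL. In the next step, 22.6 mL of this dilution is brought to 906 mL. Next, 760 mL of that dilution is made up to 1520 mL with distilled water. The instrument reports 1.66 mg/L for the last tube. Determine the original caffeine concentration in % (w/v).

15.9 % (w/v)

Overall dilution factor = 5.980 × 200 × 40.09 × 2 = 9.59 × 10⁴.
Original = 1.66 mg/L × 9.59 × 10⁴ = 1.59 × 10⁵ mg/L = 15.9 % (w/v).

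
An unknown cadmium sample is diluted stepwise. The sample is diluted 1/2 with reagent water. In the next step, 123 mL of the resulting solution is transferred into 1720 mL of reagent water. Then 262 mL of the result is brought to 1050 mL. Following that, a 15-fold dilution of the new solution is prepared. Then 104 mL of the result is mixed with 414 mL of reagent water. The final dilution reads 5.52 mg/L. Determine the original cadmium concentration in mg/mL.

49.5 mg/mL

Overall dilution factor = 2 × 14.98 × 4.008 × 15 × 4.981 = 8973.
Original = 5.52 mg/L × 8973 = 4.95 × 10⁴ mg/L = 49.5 mg/mL.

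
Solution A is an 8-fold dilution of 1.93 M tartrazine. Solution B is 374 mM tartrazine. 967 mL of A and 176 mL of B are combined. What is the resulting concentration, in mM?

262 mM

C_A = 1.93 M / 8 = 0.241 M.
C_B = 374 mM = 0.374 M.
C_mix = (C_A·V_A + C_B·V_B)/(V_A + V_B) = (0.241×967 + 0.374×176) / 1143 = 0.262 M = 262 mM.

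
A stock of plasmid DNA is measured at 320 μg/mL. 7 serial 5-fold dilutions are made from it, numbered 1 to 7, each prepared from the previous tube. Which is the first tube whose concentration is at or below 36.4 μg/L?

Tube n has concentration 320 μg/mL / 5ⁿ.
Need 5ⁿ ≥ 320 μg/mL / 36.4 μg/L = 8791, so n ≥ 5.64.
First such tube: n = 6.

tube 6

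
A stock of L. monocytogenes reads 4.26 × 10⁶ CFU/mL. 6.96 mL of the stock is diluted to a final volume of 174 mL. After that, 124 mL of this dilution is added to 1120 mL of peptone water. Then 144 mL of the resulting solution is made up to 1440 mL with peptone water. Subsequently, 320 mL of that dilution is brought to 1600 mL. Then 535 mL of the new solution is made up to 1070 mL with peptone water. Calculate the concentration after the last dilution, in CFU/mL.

170 CFU/mL

Overall dilution factor = 25 × 10.03 × 10 × 5 × 2 = 2.51 × 10⁴.
4.26 × 10⁶ CFU/mL / 2.51 × 10⁴ = 170 CFU/mL.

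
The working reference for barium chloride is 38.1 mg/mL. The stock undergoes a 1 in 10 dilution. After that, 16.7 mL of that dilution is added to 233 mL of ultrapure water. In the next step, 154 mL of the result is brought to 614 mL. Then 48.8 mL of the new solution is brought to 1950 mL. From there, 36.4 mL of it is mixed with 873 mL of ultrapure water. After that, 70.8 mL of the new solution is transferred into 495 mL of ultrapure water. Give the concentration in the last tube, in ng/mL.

Overall dilution factor = 10 × 14.95 × 3.987 × 39.96 × 24.98 × 7.992 = 4.76 × 10⁶.
38.1 mg/mL / 4.76 × 10⁶ = 8.01 × 10⁻⁶ mg/mL = 8.01 ng/mL.

8.01 ng/mL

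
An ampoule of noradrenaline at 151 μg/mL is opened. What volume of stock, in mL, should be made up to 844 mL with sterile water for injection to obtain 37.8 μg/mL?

V₁ = C₂V₂/C₁ = 37.8 × 844 / 151 = 211 mL.

211 mL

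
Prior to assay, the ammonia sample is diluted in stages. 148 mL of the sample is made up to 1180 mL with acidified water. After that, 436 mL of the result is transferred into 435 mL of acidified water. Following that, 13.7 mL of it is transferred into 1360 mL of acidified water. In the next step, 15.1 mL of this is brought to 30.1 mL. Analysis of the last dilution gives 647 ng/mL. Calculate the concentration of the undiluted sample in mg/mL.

Overall dilution factor = 7.973 × 1.998 × 100.3 × 1.993 = 3184.
Original = 647 ng/mL × 3184 = 2.06 × 10⁶ ng/mL = 2.06 mg/mL.

2.06 mg/mL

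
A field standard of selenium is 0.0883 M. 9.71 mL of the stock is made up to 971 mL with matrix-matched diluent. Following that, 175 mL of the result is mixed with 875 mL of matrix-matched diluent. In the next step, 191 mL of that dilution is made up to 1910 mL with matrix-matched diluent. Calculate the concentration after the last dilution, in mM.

0.0147 mM

Overall dilution factor = 100 × 6 × 10 = 6000.
0.0883 M / 6000 = 1.47 × 10⁻⁵ M = 0.0147 mM.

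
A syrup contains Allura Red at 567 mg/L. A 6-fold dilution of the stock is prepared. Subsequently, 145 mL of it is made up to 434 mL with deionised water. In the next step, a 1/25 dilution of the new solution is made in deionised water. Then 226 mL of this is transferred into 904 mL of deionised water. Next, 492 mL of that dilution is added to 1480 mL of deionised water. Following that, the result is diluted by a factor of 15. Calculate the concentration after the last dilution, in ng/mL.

4.20 ng/mL

Overall dilution factor = 6 × 2.993 × 25 × 5 × 4.008 × 15 = 1.35 × 10⁵.
567 mg/L / 1.35 × 10⁵ = 4.20 × 10⁻³ mg/L = 4.20 ng/mL.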